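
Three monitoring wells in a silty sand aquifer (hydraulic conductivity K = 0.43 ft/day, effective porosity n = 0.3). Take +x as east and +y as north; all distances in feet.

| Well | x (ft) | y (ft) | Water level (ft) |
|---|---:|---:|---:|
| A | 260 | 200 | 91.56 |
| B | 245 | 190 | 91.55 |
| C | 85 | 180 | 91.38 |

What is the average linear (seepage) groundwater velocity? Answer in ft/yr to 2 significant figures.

0.67 ft/yr

Taking A as reference: B−A = (-15, -10, -0.01); C−A = (-175, -20, -0.18).
Determinant of the coordinate differences = (-15)·(-20) − (-175)·(-10) = -1450.
∂h/∂x = [(-0.01)·(-20) − (-0.18)·(-10)] / -1450 = +0.001103
∂h/∂y = [(-15)·(-0.18) − (-175)·(-0.01)] / -1450 = -0.0006552
|∇h| = √(0.001103² + -0.0006552²) = 0.001283
Seepage velocity v = K·i/n = 0.43 × 0.001283 / 0.3 = 0.001839 ft/day = 0.6717 ft/yr.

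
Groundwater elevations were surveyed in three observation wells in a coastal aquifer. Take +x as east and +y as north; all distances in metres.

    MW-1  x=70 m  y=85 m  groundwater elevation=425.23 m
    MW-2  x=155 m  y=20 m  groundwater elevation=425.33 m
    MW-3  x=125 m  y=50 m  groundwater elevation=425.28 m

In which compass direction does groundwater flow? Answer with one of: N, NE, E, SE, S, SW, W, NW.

Taking MW-1 as reference: MW-2−MW-1 = (85, -65, +0.10); MW-3−MW-1 = (55, -35, +0.05).
Determinant of the coordinate differences = 85·(-35) − 55·(-65) = 600.
∂h/∂x = [(+0.10)·(-35) − (+0.05)·(-65)] / 600 = -0.0004167
∂h/∂y = [85·(+0.05) − 55·(+0.10)] / 600 = -0.002083
Flow = −∇h = (+0.0004167 east, +0.002083 north), which points north.

N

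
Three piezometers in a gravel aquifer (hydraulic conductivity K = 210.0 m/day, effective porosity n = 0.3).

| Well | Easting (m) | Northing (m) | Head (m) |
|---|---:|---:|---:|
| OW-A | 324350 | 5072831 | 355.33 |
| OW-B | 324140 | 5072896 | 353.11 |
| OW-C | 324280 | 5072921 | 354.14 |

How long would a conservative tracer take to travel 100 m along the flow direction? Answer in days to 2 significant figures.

13 days

With h = a·x + b·y + c and OW-A as origin, the differences give:
  (-210)·a + 65·b = -2.22
  (-70)·a + 90·b = -1.19
Eliminate b (×90 and ×65, subtract): -14350·a = -122.450 → a = ∂h/∂x = +0.008533
Back-substitute: b = ∂h/∂y = -0.006585.
|∇h| = √(0.008533² + -0.006585²) = 0.01078
Seepage velocity v = K·i/n = 210.0 × 0.01078 / 0.3 = 7.546 m/day.
t = 100 / 7.546 = 13.25 days.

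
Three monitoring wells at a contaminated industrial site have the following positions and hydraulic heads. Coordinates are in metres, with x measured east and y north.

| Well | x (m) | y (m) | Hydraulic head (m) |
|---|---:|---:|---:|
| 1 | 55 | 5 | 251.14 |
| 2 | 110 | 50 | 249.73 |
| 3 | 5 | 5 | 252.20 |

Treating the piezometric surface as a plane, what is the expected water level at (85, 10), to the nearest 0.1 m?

Taking 1 as reference: 2−1 = (55, 45, -1.41); 3−1 = (-50, 0, +1.06).
Determinant of the coordinate differences = 55·0 − (-50)·45 = 2250.
∂h/∂x = [(-1.41)·0 − (+1.06)·45] / 2250 = -0.02120
∂h/∂y = [55·(+1.06) − (-50)·(-1.41)] / 2250 = -0.005422
h(85, 10) = 251.14 + (-0.02120)·(30) + (-0.005422)·(5) = 251.14 -0.636 -0.027 = 250.477 m.

250.5 m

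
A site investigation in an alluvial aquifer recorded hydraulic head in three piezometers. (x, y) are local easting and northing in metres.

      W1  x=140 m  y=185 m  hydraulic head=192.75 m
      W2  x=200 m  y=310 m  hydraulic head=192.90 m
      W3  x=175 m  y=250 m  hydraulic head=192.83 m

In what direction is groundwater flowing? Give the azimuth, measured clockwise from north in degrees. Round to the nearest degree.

Differences from W1: to W2 (Δx, Δy, Δh) = (60, 125, +0.15); to W3 = (35, 65, +0.08).
Determinant of the coordinate differences = 60·65 − 35·125 = -475.
∂h/∂x = [(+0.15)·65 − (+0.08)·125] / -475 = +0.0005263
∂h/∂y = [60·(+0.08) − 35·(+0.15)] / -475 = +0.0009474
Flow direction (−∇h) has components (-0.0005263 E, -0.0009474 N).
Azimuth = atan2(E, N) = atan2(-0.0005263, -0.0009474) = 209.1° ≈ 209°.

209°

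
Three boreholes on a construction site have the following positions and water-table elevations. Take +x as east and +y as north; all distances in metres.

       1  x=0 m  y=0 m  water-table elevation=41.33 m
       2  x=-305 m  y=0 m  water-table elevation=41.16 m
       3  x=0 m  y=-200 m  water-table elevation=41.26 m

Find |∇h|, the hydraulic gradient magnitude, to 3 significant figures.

∂h/∂x = (41.16 − 41.33) / (-305 − 0) = +0.0005574
∂h/∂y = (41.26 − 41.33) / (-200 − 0) = +0.0003500
|∇h| = √(0.0005574² + 0.0003500²) = 0.0006582

0.000658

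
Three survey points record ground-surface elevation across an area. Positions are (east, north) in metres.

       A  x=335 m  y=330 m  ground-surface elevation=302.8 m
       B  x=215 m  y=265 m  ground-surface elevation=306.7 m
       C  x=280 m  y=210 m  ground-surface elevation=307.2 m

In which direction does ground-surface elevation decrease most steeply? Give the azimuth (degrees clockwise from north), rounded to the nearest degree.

030°

With z = a·x + b·y + c and A as origin, the differences give:
  (-120)·a + (-65)·b = +3.9
  (-55)·a + (-120)·b = +4.4
Eliminate b (×(-120) and ×(-65), subtract): 10825·a = -182.00 → a = ∂z/∂x = -0.01681
Back-substitute: b = ∂z/∂y = -0.02896.
Steepest decrease is along −∇f: components (+0.01681 E, +0.02896 N).
Azimuth = atan2(+0.01681, +0.02896) = 30.1° ≈ 030°.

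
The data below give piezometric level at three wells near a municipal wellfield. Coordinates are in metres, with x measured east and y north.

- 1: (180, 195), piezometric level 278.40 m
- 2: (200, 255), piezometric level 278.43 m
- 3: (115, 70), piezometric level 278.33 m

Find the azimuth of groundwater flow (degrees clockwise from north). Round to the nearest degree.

With h = a·x + b·y + c and 1 as origin, the differences give:
  20·a + 60·b = +0.03
  (-65)·a + (-125)·b = -0.07
Eliminate b (×(-125) and ×60, subtract): 1400·a = 0.450 → a = ∂h/∂x = +0.0003214
Back-substitute: b = ∂h/∂y = +0.0003929.
Flow direction (−∇h) has components (-0.0003214 E, -0.0003929 N).
Azimuth = atan2(E, N) = atan2(-0.0003214, -0.0003929) = 219.3° ≈ 219°.

219°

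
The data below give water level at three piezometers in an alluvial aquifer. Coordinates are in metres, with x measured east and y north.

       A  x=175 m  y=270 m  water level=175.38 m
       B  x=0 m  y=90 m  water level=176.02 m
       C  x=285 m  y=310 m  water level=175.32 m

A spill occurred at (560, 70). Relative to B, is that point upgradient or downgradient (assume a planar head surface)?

Differences from A: to B (Δx, Δy, Δh) = (-175, -180, +0.64); to C = (110, 40, -0.06).
Determinant of the coordinate differences = (-175)·40 − 110·(-180) = 12800.
∂h/∂x = [(+0.64)·40 − (-0.06)·(-180)] / 12800 = +0.001156
∂h/∂y = [(-175)·(-0.06) − 110·(+0.64)] / 12800 = -0.004680
Head at (560, 70) = 175.38 + (+0.001156)·(385) + (-0.004680)·(-200) = 176.76 m.
That is higher than the 176.02 m at B, so the point is upgradient.

upgradient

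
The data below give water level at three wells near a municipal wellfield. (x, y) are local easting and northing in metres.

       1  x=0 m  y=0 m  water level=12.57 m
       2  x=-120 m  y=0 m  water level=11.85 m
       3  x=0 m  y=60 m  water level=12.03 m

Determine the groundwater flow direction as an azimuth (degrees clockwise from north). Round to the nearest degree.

326°

∂h/∂x = (11.85 − 12.57) / (-120 − 0) = +0.006000
∂h/∂y = (12.03 − 12.57) / (60 − 0) = -0.009000
Flow direction (−∇h) has components (-0.006000 E, +0.009000 N).
Azimuth = atan2(E, N) = atan2(-0.006000, +0.009000) = 326.3° ≈ 326°.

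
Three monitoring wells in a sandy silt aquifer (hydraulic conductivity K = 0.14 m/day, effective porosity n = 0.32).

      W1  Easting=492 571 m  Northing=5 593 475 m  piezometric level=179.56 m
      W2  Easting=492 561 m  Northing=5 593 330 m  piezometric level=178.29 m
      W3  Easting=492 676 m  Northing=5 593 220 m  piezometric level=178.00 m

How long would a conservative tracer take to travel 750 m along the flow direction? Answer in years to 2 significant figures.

Differences from W1: to W2 (Δx, Δy, Δh) = (-10, -145, -1.27); to W3 = (105, -255, -1.56).
Determinant of the coordinate differences = (-10)·(-255) − 105·(-145) = 17775.
∂h/∂x = [(-1.27)·(-255) − (-1.56)·(-145)] / 17775 = +0.005494
∂h/∂y = [(-10)·(-1.56) − 105·(-1.27)] / 17775 = +0.008380
|∇h| = √(0.005494² + 0.008380²) = 0.01002
Seepage velocity v = K·i/n = 0.14 × 0.01002 / 0.32 = 0.004384 m/day.
t = 750 / 0.004384 = 1.711e+05 days = 468 years.

470 years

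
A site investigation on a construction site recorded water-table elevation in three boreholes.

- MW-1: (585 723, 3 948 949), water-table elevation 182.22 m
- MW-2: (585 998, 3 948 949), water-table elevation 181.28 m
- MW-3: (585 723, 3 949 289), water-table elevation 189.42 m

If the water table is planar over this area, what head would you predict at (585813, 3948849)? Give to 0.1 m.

179.8 m

∂h/∂x = (181.28 − 182.22) / (585998 − 585723) = -0.003418
∂h/∂y = (189.42 − 182.22) / (3949289 − 3948949) = +0.02118
h(585813, 3948849) = 182.22 + (-0.003418)·(90) + (+0.02118)·(-100) = 182.22 -0.308 -2.118 = 179.795 m.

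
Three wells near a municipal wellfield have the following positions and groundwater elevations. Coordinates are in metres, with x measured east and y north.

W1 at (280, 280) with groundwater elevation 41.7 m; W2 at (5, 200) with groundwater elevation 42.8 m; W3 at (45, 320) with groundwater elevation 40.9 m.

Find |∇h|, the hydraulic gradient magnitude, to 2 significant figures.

0.016

With h = a·x + b·y + c and W1 as origin, the differences give:
  (-275)·a + (-80)·b = +1.1
  (-235)·a + 40·b = -0.8
Eliminate b (×40 and ×(-80), subtract): -29800·a = -20.00 → a = ∂h/∂x = +0.0006711
Back-substitute: b = ∂h/∂y = -0.01606.
|∇h| = √(0.0006711² + -0.01606²) = 0.01607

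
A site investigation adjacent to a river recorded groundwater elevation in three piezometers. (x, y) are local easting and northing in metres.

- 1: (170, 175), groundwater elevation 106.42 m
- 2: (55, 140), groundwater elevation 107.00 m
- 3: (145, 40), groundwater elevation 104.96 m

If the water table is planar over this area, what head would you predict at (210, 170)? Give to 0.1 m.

Taking 1 as reference: 2−1 = (-115, -35, +0.58); 3−1 = (-25, -135, -1.46).
Solve a·Δx + b·Δy = Δh: det = (-115)·(-135) − (-25)·(-35) = 14650.
∂h/∂x = [(+0.58)·(-135) − (-1.46)·(-35)] / 14650 = -0.008833
∂h/∂y = [(-115)·(-1.46) − (-25)·(+0.58)] / 14650 = +0.01245
h(210, 170) = 106.42 + (-0.008833)·(40) + (+0.01245)·(-5) = 106.42 -0.353 -0.062 = 106.004 m.

106.0 m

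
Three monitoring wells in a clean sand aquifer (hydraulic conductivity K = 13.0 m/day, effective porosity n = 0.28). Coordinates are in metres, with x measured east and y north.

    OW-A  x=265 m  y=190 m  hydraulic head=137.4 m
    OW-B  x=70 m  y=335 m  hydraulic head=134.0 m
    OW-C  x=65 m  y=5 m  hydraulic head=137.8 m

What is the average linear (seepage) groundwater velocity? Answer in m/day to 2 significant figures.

Three-point gradient (reference OW-A): Δ to OW-B = (-195, 145, -3.4), Δ to OW-C = (-200, -185, +0.4).
∂h/∂x = +0.008774, ∂h/∂y = -0.01165 (det = 65075).
|∇h| = √(0.008774² + -0.01165²) = 0.01458
Seepage velocity v = K·i/n = 13.0 × 0.01458 / 0.28 = 0.6769 m/day.

0.68 m/day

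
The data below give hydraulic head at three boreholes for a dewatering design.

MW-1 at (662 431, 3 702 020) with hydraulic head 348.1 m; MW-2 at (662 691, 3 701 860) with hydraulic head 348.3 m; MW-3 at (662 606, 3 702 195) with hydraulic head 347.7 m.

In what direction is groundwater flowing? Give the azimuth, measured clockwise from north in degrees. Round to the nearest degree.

With h = a·x + b·y + c and MW-1 as origin, the differences give:
  260·a + (-160)·b = +0.2
  175·a + 175·b = -0.4
Eliminate b (×175 and ×(-160), subtract): 73500·a = -29.00 → a = ∂h/∂x = -0.0003946
Back-substitute: b = ∂h/∂y = -0.001891.
Flow direction (−∇h) has components (+0.0003946 E, +0.001891 N).
Azimuth = atan2(E, N) = atan2(+0.0003946, +0.001891) = 11.8° ≈ 012°.

012°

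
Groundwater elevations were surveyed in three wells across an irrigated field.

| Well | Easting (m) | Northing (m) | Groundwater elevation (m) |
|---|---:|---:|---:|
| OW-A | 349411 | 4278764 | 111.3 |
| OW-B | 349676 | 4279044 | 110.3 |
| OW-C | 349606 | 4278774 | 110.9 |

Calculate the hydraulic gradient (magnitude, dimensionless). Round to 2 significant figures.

0.0026

Differences from OW-A: to OW-B (Δx, Δy, Δh) = (265, 280, -1.0); to OW-C = (195, 10, -0.4).
Solve a·Δx + b·Δy = Δh: det = 265·10 − 195·280 = -51950.
∂h/∂x = [(-1.0)·10 − (-0.4)·280] / -51950 = -0.001963
∂h/∂y = [265·(-0.4) − 195·(-1.0)] / -51950 = -0.001713
|∇h| = √(-0.001963² + -0.001713²) = 0.002605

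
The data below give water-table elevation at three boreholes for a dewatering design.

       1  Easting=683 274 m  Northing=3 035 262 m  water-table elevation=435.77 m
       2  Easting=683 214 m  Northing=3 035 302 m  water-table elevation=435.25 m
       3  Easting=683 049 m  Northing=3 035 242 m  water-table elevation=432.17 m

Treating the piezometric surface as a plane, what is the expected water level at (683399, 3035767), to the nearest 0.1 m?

442.6 m

With h = a·x + b·y + c and 1 as origin, the differences give:
  (-60)·a + 40·b = -0.52
  (-225)·a + (-20)·b = -3.60
Eliminate b (×(-20) and ×40, subtract): 10200·a = 154.400 → a = ∂h/∂x = +0.01514
Back-substitute: b = ∂h/∂y = +0.009706.
h(683399, 3035767) = 435.77 + (+0.01514)·(125) + (+0.009706)·(505) = 435.77 +1.892 +4.901 = 442.564 m.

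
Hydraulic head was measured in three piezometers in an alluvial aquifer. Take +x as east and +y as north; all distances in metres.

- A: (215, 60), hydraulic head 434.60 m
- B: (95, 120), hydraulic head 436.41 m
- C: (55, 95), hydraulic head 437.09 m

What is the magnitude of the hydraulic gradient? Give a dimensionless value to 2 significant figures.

Taking A as reference: B−A = (-120, 60, +1.81); C−A = (-160, 35, +2.49).
Solve a·Δx + b·Δy = Δh: det = (-120)·35 − (-160)·60 = 5400.
∂h/∂x = [(+1.81)·35 − (+2.49)·60] / 5400 = -0.01594
∂h/∂y = [(-120)·(+2.49) − (-160)·(+1.81)] / 5400 = -0.001704
|∇h| = √(-0.01594² + -0.001704²) = 0.01603

0.016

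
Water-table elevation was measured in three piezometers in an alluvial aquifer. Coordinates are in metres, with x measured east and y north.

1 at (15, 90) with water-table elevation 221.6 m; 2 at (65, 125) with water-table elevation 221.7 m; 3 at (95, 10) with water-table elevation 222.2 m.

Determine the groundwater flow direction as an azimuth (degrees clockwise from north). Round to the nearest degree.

Three-point gradient (reference 1): Δ to 2 = (50, 35, +0.1), Δ to 3 = (80, -80, +0.6).
∂h/∂x = +0.004265, ∂h/∂y = -0.003235 (det = -6800).
Flow direction (−∇h) has components (-0.004265 E, +0.003235 N).
Azimuth = atan2(E, N) = atan2(-0.004265, +0.003235) = 307.2° ≈ 307°.

307°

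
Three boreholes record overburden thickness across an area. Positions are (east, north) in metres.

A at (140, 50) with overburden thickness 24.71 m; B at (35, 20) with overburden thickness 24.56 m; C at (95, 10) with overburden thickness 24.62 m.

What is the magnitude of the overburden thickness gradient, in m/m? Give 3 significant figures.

0.00150 m/m

Taking A as reference: B−A = (-105, -30, -0.15); C−A = (-45, -40, -0.09).
Solve a·Δx + b·Δy = Δd: det = (-105)·(-40) − (-45)·(-30) = 2850.
∂d/∂x = [(-0.15)·(-40) − (-0.09)·(-30)] / 2850 = +0.001158
∂d/∂y = [(-105)·(-0.09) − (-45)·(-0.15)] / 2850 = +0.0009474
|∇f| = √(0.001158² + 0.0009474²) = 0.001496 m/m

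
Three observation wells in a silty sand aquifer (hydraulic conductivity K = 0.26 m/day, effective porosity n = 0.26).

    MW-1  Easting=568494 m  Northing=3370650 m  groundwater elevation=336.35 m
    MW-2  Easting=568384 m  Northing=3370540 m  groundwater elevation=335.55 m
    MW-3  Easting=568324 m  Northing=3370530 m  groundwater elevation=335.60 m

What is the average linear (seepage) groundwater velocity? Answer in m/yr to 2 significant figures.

Taking MW-1 as reference: MW-2−MW-1 = (-110, -110, -0.80); MW-3−MW-1 = (-170, -120, -0.75).
Determinant of the coordinate differences = (-110)·(-120) − (-170)·(-110) = -5500.
∂h/∂x = [(-0.80)·(-120) − (-0.75)·(-110)] / -5500 = -0.002455
∂h/∂y = [(-110)·(-0.75) − (-170)·(-0.80)] / -5500 = +0.009727
|∇h| = √(-0.002455² + 0.009727²) = 0.01003
Seepage velocity v = K·i/n = 0.26 × 0.01003 / 0.26 = 0.01003 m/day = 3.663 m/yr.

3.7 m/yr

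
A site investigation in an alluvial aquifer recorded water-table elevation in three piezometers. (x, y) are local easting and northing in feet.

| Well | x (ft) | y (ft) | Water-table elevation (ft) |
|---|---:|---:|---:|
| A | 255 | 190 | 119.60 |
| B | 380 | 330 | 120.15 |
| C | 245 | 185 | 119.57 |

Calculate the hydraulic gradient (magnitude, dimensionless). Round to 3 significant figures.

With h = a·x + b·y + c and A as origin, the differences give:
  125·a + 140·b = +0.55
  (-10)·a + (-5)·b = -0.03
Eliminate b (×(-5) and ×140, subtract): 775·a = 1.450 → a = ∂h/∂x = +0.001871
Back-substitute: b = ∂h/∂y = +0.002258.
|∇h| = √(0.001871² + 0.002258²) = 0.002932

0.00293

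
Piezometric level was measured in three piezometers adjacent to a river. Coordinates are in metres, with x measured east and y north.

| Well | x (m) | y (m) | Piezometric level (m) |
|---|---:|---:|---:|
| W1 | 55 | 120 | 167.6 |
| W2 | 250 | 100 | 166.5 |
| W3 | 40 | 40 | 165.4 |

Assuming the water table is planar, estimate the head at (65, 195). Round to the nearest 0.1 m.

Differences from W1: to W2 (Δx, Δy, Δh) = (195, -20, -1.1); to W3 = (-15, -80, -2.2).
Solve a·Δx + b·Δy = Δh: det = 195·(-80) − (-15)·(-20) = -15900.
∂h/∂x = [(-1.1)·(-80) − (-2.2)·(-20)] / -15900 = -0.002767
∂h/∂y = [195·(-2.2) − (-15)·(-1.1)] / -15900 = +0.02802
h(65, 195) = 167.6 + (-0.002767)·(10) + (+0.02802)·(75) = 167.6 -0.028 +2.101 = 169.674 m.

169.7 m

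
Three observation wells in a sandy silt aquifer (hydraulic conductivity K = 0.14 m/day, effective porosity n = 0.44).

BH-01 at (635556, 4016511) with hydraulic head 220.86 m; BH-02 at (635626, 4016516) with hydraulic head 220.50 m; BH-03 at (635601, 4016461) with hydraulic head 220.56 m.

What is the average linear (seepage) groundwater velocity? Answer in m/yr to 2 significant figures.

0.63 m/yr

Taking BH-01 as reference: BH-02−BH-01 = (70, 5, -0.36); BH-03−BH-01 = (45, -50, -0.30).
Determinant of the coordinate differences = 70·(-50) − 45·5 = -3725.
∂h/∂x = [(-0.36)·(-50) − (-0.30)·5] / -3725 = -0.005235
∂h/∂y = [70·(-0.30) − 45·(-0.36)] / -3725 = +0.001289
|∇h| = √(-0.005235² + 0.001289²) = 0.005391
Seepage velocity v = K·i/n = 0.14 × 0.005391 / 0.44 = 0.001715 m/day = 0.6264 m/yr.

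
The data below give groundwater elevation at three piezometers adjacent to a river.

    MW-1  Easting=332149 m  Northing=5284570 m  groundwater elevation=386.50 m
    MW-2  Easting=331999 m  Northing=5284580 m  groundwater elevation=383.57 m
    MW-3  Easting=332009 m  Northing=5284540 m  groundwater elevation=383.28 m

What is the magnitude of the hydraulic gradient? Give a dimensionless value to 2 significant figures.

0.024

With h = a·x + b·y + c and MW-1 as origin, the differences give:
  (-150)·a + 10·b = -2.93
  (-140)·a + (-30)·b = -3.22
Eliminate b (×(-30) and ×10, subtract): 5900·a = 120.100 → a = ∂h/∂x = +0.02036
Back-substitute: b = ∂h/∂y = +0.01234.
|∇h| = √(0.02036² + 0.01234²) = 0.02381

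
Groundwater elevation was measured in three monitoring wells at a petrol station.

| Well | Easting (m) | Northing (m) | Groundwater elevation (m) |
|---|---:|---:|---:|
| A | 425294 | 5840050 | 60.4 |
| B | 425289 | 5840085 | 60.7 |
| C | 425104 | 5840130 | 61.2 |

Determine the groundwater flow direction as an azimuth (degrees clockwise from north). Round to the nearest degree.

With h = a·x + b·y + c and A as origin, the differences give:
  (-5)·a + 35·b = +0.3
  (-190)·a + 80·b = +0.8
Eliminate b (×80 and ×35, subtract): 6250·a = -4.00 → a = ∂h/∂x = -0.0006400
Back-substitute: b = ∂h/∂y = +0.008480.
Flow direction (−∇h) has components (+0.0006400 E, -0.008480 N).
Azimuth = atan2(E, N) = atan2(+0.0006400, -0.008480) = 175.7° ≈ 176°.

176°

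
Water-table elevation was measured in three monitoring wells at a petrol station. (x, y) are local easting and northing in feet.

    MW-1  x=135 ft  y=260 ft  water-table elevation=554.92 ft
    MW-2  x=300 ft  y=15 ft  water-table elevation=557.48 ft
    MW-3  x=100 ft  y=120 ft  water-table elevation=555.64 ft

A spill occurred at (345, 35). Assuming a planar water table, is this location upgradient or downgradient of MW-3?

Taking MW-1 as reference: MW-2−MW-1 = (165, -245, +2.56); MW-3−MW-1 = (-35, -140, +0.72).
Solve a·Δx + b·Δy = Δh: det = 165·(-140) − (-35)·(-245) = -31675.
∂h/∂x = [(+2.56)·(-140) − (+0.72)·(-245)] / -31675 = +0.005746
∂h/∂y = [165·(+0.72) − (-35)·(+2.56)] / -31675 = -0.006579
Head at (345, 35) = 554.92 + (+0.005746)·(210) + (-0.006579)·(-225) = 557.61 ft.
That is higher than the 555.64 ft at MW-3, so the point is upgradient.

upgradient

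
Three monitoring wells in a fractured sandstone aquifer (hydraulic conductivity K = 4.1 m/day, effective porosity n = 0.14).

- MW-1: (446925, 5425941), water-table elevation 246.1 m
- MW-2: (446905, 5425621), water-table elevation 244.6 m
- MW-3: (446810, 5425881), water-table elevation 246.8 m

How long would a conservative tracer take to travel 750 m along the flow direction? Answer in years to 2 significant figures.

6.8 years

Three-point gradient (reference MW-1): Δ to MW-2 = (-20, -320, -1.5), Δ to MW-3 = (-115, -60, +0.7).
∂h/∂x = -0.008820, ∂h/∂y = +0.005239 (det = -35600).
|∇h| = √(-0.008820² + 0.005239²) = 0.01026
Seepage velocity v = K·i/n = 4.1 × 0.01026 / 0.14 = 0.3005 m/day.
t = 750 / 0.3005 = 2496 days = 6.83 years.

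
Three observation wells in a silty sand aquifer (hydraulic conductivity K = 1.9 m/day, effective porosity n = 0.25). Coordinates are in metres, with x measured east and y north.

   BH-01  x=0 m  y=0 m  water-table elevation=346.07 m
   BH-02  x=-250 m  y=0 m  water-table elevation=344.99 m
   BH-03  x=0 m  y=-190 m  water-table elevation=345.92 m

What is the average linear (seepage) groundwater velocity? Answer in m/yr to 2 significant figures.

∂h/∂x = (344.99 − 346.07) / (-250 − 0) = +0.004320
∂h/∂y = (345.92 − 346.07) / (-190 − 0) = +0.0007895
|∇h| = √(0.004320² + 0.0007895²) = 0.004392
Seepage velocity v = K·i/n = 1.9 × 0.004392 / 0.25 = 0.03338 m/day = 12.19 m/yr.

12 m/yr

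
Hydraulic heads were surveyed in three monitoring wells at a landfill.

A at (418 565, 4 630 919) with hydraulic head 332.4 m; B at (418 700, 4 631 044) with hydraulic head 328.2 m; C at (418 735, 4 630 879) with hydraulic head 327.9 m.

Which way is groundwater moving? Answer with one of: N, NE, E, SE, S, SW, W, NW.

E

Three-point gradient (reference A): Δ to B = (135, 125, -4.2), Δ to C = (170, -40, -4.5).
∂h/∂x = -0.02741, ∂h/∂y = -0.003996 (det = -26650).
Flow = −∇h = (+0.02741 east, +0.003996 north), which points east.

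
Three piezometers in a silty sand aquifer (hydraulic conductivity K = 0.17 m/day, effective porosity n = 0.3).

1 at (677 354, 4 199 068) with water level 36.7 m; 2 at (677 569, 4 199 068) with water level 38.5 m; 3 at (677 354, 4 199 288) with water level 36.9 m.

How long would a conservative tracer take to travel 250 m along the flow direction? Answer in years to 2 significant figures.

140 years

∂h/∂x = (38.5 − 36.7) / (677569 − 677354) = +0.008372
∂h/∂y = (36.9 − 36.7) / (4199288 − 4199068) = +0.0009091
|∇h| = √(0.008372² + 0.0009091²) = 0.008421
Seepage velocity v = K·i/n = 0.17 × 0.008421 / 0.3 = 0.004772 m/day.
t = 250 / 0.004772 = 5.239e+04 days = 143 years.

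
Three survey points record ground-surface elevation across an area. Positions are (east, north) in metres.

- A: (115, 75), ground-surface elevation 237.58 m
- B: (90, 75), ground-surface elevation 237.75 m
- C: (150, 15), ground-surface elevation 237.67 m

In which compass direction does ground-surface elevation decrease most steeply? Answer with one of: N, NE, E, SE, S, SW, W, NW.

Differences from A: to B (Δx, Δy, Δh) = (-25, 0, +0.17); to C = (35, -60, +0.09).
Determinant of the coordinate differences = (-25)·(-60) − 35·0 = 1500.
∂z/∂x = [(+0.17)·(-60) − (+0.09)·0] / 1500 = -0.006800
∂z/∂y = [(-25)·(+0.09) − 35·(+0.17)] / 1500 = -0.005467
Steepest decrease is along −∇f = (+0.006800 E, +0.005467 N) → northeast.

NE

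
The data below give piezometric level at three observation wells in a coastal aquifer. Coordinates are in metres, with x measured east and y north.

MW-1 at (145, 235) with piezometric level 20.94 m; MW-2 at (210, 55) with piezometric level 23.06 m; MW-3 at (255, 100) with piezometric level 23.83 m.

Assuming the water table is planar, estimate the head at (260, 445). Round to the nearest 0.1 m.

Three-point gradient (reference MW-1): Δ to MW-2 = (65, -180, +2.12), Δ to MW-3 = (110, -135, +2.89).
∂h/∂x = +0.02122, ∂h/∂y = -0.004113 (det = 11025).
h(260, 445) = 20.94 + (+0.02122)·(115) + (-0.004113)·(210) = 20.94 +2.441 -0.864 = 22.517 m.

22.5 m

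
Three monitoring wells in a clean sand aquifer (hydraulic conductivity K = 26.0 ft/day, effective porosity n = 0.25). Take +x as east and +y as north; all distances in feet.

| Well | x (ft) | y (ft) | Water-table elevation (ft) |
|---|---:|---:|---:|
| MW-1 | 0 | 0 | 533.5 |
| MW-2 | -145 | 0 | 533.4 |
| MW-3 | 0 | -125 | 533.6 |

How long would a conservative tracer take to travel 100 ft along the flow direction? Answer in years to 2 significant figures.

∂h/∂x = (533.4 − 533.5) / (-145 − 0) = +0.0006897
∂h/∂y = (533.6 − 533.5) / (-125 − 0) = -0.0008000
|∇h| = √(0.0006897² + -0.0008000²) = 0.001056
Seepage velocity v = K·i/n = 26.0 × 0.001056 / 0.25 = 0.1098 ft/day.
t = 100 / 0.1098 = 910.7 days = 2.49 years.

2.5 years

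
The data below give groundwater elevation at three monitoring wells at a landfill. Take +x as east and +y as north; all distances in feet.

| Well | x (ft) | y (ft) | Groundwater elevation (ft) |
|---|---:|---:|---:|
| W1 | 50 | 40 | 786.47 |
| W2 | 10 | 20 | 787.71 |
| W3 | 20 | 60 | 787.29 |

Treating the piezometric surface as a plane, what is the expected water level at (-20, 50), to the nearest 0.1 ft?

788.5 ft

Taking W1 as reference: W2−W1 = (-40, -20, +1.24); W3−W1 = (-30, 20, +0.82).
Determinant of the coordinate differences = (-40)·20 − (-30)·(-20) = -1400.
∂h/∂x = [(+1.24)·20 − (+0.82)·(-20)] / -1400 = -0.02943
∂h/∂y = [(-40)·(+0.82) − (-30)·(+1.24)] / -1400 = -0.003143
h(-20, 50) = 786.47 + (-0.02943)·(-70) + (-0.003143)·(10) = 786.47 +2.060 -0.031 = 788.499 ft.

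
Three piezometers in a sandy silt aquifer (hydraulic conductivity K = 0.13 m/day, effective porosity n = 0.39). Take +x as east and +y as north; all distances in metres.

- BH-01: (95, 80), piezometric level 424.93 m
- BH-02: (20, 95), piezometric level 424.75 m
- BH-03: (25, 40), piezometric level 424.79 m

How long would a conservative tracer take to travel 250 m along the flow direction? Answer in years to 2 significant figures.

With h = a·x + b·y + c and BH-01 as origin, the differences give:
  (-75)·a + 15·b = -0.18
  (-70)·a + (-40)·b = -0.14
Eliminate b (×(-40) and ×15, subtract): 4050·a = 9.300 → a = ∂h/∂x = +0.002296
Back-substitute: b = ∂h/∂y = -0.0005185.
|∇h| = √(0.002296² + -0.0005185²) = 0.002354
Seepage velocity v = K·i/n = 0.13 × 0.002354 / 0.39 = 0.0007847 m/day.
t = 250 / 0.0007847 = 3.186e+05 days = 872 years.

870 years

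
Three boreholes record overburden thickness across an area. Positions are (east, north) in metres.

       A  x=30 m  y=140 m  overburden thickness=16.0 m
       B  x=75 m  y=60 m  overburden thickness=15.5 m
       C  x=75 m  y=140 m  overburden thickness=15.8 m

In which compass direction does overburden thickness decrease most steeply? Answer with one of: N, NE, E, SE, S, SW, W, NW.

SE

Differences from A: to B (Δx, Δy, Δh) = (45, -80, -0.5); to C = (45, 0, -0.2).
Solve a·Δx + b·Δy = Δd: det = 45·0 − 45·(-80) = 3600.
∂d/∂x = [(-0.5)·0 − (-0.2)·(-80)] / 3600 = -0.004444
∂d/∂y = [45·(-0.2) − 45·(-0.5)] / 3600 = +0.003750
Steepest decrease is along −∇f = (+0.004444 E, -0.003750 N) → southeast.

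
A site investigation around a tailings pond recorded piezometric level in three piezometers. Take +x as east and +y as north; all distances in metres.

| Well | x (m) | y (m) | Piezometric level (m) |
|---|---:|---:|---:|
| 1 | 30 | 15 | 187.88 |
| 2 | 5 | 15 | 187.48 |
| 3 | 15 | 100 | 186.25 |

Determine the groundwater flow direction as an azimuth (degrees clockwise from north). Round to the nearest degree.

Differences from 1: to 2 (Δx, Δy, Δh) = (-25, 0, -0.40); to 3 = (-15, 85, -1.63).
Determinant of the coordinate differences = (-25)·85 − (-15)·0 = -2125.
∂h/∂x = [(-0.40)·85 − (-1.63)·0] / -2125 = +0.01600
∂h/∂y = [(-25)·(-1.63) − (-15)·(-0.40)] / -2125 = -0.01635
Flow direction (−∇h) has components (-0.01600 E, +0.01635 N).
Azimuth = atan2(E, N) = atan2(-0.01600, +0.01635) = 315.6° ≈ 316°.

316°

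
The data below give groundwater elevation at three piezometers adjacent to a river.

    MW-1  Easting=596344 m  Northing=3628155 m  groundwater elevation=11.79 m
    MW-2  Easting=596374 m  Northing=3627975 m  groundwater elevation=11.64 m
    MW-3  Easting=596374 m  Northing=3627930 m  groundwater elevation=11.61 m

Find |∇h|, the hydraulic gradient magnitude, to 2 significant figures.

Taking MW-1 as reference: MW-2−MW-1 = (30, -180, -0.15); MW-3−MW-1 = (30, -225, -0.18).
Determinant of the coordinate differences = 30·(-225) − 30·(-180) = -1350.
∂h/∂x = [(-0.15)·(-225) − (-0.18)·(-180)] / -1350 = -0.0010000
∂h/∂y = [30·(-0.18) − 30·(-0.15)] / -1350 = +0.0006667
|∇h| = √(-0.0010000² + 0.0006667²) = 0.001202

0.0012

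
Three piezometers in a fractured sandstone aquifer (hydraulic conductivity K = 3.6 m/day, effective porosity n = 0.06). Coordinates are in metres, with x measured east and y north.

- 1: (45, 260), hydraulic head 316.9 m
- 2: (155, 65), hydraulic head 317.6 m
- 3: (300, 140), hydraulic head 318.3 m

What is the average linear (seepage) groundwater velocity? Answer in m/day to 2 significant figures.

0.31 m/day

Three-point gradient (reference 1): Δ to 2 = (110, -195, +0.7), Δ to 3 = (255, -120, +1.4).
∂h/∂x = +0.005175, ∂h/∂y = -0.0006708 (det = 36525).
|∇h| = √(0.005175² + -0.0006708²) = 0.005218
Seepage velocity v = K·i/n = 3.6 × 0.005218 / 0.06 = 0.3131 m/day.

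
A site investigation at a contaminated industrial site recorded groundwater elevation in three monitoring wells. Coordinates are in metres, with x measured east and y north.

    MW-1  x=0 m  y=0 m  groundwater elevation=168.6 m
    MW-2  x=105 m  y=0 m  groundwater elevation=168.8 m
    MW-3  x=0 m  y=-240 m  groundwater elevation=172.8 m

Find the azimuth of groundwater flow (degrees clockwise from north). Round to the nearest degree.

354°

∂h/∂x = (168.8 − 168.6) / (105 − 0) = +0.001905
∂h/∂y = (172.8 − 168.6) / (-240 − 0) = -0.01750
Flow direction (−∇h) has components (-0.001905 E, +0.01750 N).
Azimuth = atan2(E, N) = atan2(-0.001905, +0.01750) = 353.8° ≈ 354°.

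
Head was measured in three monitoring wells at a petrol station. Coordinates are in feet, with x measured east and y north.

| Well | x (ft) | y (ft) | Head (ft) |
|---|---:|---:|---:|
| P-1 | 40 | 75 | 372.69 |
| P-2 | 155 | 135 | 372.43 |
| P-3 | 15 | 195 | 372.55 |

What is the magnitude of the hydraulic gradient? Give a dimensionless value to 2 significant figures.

Taking P-1 as reference: P-2−P-1 = (115, 60, -0.26); P-3−P-1 = (-25, 120, -0.14).
Solve a·Δx + b·Δy = Δh: det = 115·120 − (-25)·60 = 15300.
∂h/∂x = [(-0.26)·120 − (-0.14)·60] / 15300 = -0.001490
∂h/∂y = [115·(-0.14) − (-25)·(-0.26)] / 15300 = -0.001477
|∇h| = √(-0.001490² + -0.001477²) = 0.002098

0.0021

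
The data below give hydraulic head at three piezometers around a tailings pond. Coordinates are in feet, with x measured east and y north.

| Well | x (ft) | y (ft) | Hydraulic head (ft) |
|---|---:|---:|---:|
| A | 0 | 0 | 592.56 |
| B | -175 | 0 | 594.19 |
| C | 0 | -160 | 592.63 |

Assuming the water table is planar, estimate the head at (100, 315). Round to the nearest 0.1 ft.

591.5 ft

∂h/∂x = (594.19 − 592.56) / (-175 − 0) = -0.009314
∂h/∂y = (592.63 − 592.56) / (-160 − 0) = -0.0004375
h(100, 315) = 592.56 + (-0.009314)·(100) + (-0.0004375)·(315) = 592.56 -0.931 -0.138 = 591.491 ft.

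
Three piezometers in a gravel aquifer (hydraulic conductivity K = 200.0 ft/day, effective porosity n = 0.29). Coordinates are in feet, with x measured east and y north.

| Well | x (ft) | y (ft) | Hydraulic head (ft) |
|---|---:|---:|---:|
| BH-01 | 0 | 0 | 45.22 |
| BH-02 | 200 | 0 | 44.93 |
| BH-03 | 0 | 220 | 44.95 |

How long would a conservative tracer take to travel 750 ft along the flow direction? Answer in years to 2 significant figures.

1.6 years

∂h/∂x = (44.93 − 45.22) / (200 − 0) = -0.001450
∂h/∂y = (44.95 − 45.22) / (220 − 0) = -0.001227
|∇h| = √(-0.001450² + -0.001227²) = 0.001899
Seepage velocity v = K·i/n = 200.0 × 0.001899 / 0.29 = 1.31 ft/day.
t = 750 / 1.31 = 572.5 days = 1.57 years.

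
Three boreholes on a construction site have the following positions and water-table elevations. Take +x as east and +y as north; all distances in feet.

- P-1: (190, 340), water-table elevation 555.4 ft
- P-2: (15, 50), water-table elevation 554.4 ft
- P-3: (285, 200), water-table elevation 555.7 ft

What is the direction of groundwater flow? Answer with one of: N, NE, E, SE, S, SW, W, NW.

Taking P-1 as reference: P-2−P-1 = (-175, -290, -1.0); P-3−P-1 = (95, -140, +0.3).
Determinant of the coordinate differences = (-175)·(-140) − 95·(-290) = 52050.
∂h/∂x = [(-1.0)·(-140) − (+0.3)·(-290)] / 52050 = +0.004361
∂h/∂y = [(-175)·(+0.3) − 95·(-1.0)] / 52050 = +0.0008165
Flow = −∇h = (-0.004361 east, -0.0008165 north), which points west.

W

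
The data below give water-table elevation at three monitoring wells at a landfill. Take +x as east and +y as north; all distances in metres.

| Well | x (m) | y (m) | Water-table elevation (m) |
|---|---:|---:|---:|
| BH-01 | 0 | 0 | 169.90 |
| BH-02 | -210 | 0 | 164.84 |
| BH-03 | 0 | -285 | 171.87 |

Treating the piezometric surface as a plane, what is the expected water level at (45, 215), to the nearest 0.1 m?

∂h/∂x = (164.84 − 169.90) / (-210 − 0) = +0.02410
∂h/∂y = (171.87 − 169.90) / (-285 − 0) = -0.006912
h(45, 215) = 169.90 + (+0.02410)·(45) + (-0.006912)·(215) = 169.90 +1.084 -1.486 = 169.498 m.

169.5 m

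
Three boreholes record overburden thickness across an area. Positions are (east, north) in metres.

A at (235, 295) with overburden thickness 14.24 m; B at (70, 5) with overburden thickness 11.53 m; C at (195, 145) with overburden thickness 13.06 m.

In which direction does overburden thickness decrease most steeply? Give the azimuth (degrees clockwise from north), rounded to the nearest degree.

217°

Differences from A: to B (Δx, Δy, Δh) = (-165, -290, -2.71); to C = (-40, -150, -1.18).
Determinant of the coordinate differences = (-165)·(-150) − (-40)·(-290) = 13150.
∂d/∂x = [(-2.71)·(-150) − (-1.18)·(-290)] / 13150 = +0.004890
∂d/∂y = [(-165)·(-1.18) − (-40)·(-2.71)] / 13150 = +0.006563
Steepest decrease is along −∇f: components (-0.004890 E, -0.006563 N).
Azimuth = atan2(-0.004890, -0.006563) = 216.7° ≈ 217°.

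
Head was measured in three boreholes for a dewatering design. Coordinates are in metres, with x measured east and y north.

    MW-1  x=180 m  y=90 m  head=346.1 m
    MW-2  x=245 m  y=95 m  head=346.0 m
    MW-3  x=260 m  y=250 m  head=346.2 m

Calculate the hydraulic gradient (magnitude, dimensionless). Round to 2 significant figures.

With h = a·x + b·y + c and MW-1 as origin, the differences give:
  65·a + 5·b = -0.1
  80·a + 160·b = +0.1
Eliminate b (×160 and ×5, subtract): 10000·a = -16.50 → a = ∂h/∂x = -0.001650
Back-substitute: b = ∂h/∂y = +0.001450.
|∇h| = √(-0.001650² + 0.001450²) = 0.002197

0.0022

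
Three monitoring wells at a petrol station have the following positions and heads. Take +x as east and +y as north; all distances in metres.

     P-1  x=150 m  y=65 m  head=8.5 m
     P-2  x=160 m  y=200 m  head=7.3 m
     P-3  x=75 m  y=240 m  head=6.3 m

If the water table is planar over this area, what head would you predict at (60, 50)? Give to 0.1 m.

Taking P-1 as reference: P-2−P-1 = (10, 135, -1.2); P-3−P-1 = (-75, 175, -2.2).
Determinant of the coordinate differences = 10·175 − (-75)·135 = 11875.
∂h/∂x = [(-1.2)·175 − (-2.2)·135] / 11875 = +0.007326
∂h/∂y = [10·(-2.2) − (-75)·(-1.2)] / 11875 = -0.009432
h(60, 50) = 8.5 + (+0.007326)·(-90) + (-0.009432)·(-15) = 8.5 -0.659 +0.141 = 7.982 m.

8.0 m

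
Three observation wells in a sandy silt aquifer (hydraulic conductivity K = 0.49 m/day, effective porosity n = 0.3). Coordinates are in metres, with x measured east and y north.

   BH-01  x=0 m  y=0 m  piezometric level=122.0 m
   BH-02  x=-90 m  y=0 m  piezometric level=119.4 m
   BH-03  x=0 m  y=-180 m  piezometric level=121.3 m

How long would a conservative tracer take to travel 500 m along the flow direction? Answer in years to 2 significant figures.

∂h/∂x = (119.4 − 122.0) / (-90 − 0) = +0.02889
∂h/∂y = (121.3 − 122.0) / (-180 − 0) = +0.003889
|∇h| = √(0.02889² + 0.003889²) = 0.02915
Seepage velocity v = K·i/n = 0.49 × 0.02915 / 0.3 = 0.04761 m/day.
t = 500 / 0.04761 = 1.05e+04 days = 28.7 years.

29 years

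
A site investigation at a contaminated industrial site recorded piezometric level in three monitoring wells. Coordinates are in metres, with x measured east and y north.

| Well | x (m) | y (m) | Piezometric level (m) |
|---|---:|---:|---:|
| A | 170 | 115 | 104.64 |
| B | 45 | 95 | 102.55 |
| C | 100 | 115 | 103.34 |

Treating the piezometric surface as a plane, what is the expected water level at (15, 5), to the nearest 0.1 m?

Three-point gradient (reference A): Δ to B = (-125, -20, -2.09), Δ to C = (-70, 0, -1.30).
∂h/∂x = +0.01857, ∂h/∂y = -0.01157 (det = -1400).
h(15, 5) = 104.64 + (+0.01857)·(-155) + (-0.01157)·(-110) = 104.64 -2.879 +1.273 = 103.034 m.

103.0 m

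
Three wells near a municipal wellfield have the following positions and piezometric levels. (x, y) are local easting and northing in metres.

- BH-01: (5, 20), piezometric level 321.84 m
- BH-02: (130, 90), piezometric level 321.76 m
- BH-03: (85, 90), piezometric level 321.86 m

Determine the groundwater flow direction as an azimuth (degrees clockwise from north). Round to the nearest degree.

142°

With h = a·x + b·y + c and BH-01 as origin, the differences give:
  125·a + 70·b = -0.08
  80·a + 70·b = +0.02
Eliminate b (×70 and ×70, subtract): 3150·a = -7.000 → a = ∂h/∂x = -0.002222
Back-substitute: b = ∂h/∂y = +0.002825.
Flow direction (−∇h) has components (+0.002222 E, -0.002825 N).
Azimuth = atan2(E, N) = atan2(+0.002222, -0.002825) = 141.8° ≈ 142°.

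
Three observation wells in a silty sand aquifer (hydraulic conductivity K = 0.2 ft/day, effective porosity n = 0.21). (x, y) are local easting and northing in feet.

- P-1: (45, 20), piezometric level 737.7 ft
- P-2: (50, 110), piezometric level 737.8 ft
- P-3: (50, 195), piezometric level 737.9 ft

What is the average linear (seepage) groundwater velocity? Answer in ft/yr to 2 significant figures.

0.58 ft/yr

Differences from P-1: to P-2 (Δx, Δy, Δh) = (5, 90, +0.1); to P-3 = (5, 175, +0.2).
Determinant of the coordinate differences = 5·175 − 5·90 = 425.
∂h/∂x = [(+0.1)·175 − (+0.2)·90] / 425 = -0.001176
∂h/∂y = [5·(+0.2) − 5·(+0.1)] / 425 = +0.001176
|∇h| = √(-0.001176² + 0.001176²) = 0.001663
Seepage velocity v = K·i/n = 0.2 × 0.001663 / 0.21 = 0.001584 ft/day = 0.5786 ft/yr.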